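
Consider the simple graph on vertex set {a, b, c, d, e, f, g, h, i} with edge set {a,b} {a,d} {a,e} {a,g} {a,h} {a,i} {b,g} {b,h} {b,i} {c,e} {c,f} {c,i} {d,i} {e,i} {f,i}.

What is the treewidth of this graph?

2

A width-2 tree decomposition is:
Bags: B1 = {c, e, i}  B2 = {a, e, i}  B3 = {a, b, i}  B4 = {c, f, i}  B5 = {a, b, g}  B6 = {a, d, i}  B7 = {a, b, h}
Tree: B1–B2, B2–B3, B1–B4, B3–B5, B2–B6, B3–B7
Every bag has size at most 3, so the width is 3 − 1 = 2 and tw(G) ≤ 2. For the lower bound, the 3 vertices {a, b, g} are pairwise adjacent, and any tree decomposition puts a clique entirely inside one bag — forcing width ≥ 2. Combining the bounds, tw(G) = 2.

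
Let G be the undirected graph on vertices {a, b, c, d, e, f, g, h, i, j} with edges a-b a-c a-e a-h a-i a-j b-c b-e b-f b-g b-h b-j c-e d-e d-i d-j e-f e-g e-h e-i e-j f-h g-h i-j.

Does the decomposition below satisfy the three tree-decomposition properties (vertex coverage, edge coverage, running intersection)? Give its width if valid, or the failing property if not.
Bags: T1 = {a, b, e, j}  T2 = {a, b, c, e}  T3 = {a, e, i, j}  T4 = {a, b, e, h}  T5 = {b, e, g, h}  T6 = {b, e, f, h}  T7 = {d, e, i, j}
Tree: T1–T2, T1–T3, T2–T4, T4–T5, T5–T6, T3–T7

Yes; width 3.

Checking the three conditions: (i) the bags cover all of {a, b, c, d, e, f, g, h, i, j}; (ii) for each edge, some bag contains both endpoints; (iii) the bags containing any fixed vertex form a subtree. All hold, so the decomposition is valid with width 4 − 1 = 3.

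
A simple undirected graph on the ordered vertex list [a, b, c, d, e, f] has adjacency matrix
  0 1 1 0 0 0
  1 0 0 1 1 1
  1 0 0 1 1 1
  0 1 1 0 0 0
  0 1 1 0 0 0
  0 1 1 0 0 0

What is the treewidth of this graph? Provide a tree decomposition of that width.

Every bag has size at most 3, so the width is 3 − 1 = 2 and tw(G) ≤ 2. For the lower bound, G contains the cycle a–c–e–b–a, so G is not a forest; only forests have treewidth ≤ 1, hence tw(G) ≥ 2. Hence tw(G) = 2 exactly.

Treewidth 2.
One optimal decomposition is:
Bags: B1 = {a, b, c}  B2 = {b, c, e}  B3 = {b, c, f}  B4 = {b, c, d}
Tree: B1–B2, B2–B3, B3–B4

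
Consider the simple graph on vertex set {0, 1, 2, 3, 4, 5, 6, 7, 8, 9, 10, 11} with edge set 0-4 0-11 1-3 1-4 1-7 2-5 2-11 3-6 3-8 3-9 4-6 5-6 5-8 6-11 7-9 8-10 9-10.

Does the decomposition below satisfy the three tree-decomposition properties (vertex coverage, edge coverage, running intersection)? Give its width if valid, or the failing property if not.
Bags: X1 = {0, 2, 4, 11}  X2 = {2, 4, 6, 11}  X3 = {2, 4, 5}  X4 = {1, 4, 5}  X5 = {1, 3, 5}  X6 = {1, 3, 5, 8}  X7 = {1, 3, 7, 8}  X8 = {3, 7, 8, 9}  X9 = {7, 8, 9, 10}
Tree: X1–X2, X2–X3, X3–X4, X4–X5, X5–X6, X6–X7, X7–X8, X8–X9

A tree decomposition must satisfy three properties: every vertex lies in some bag; for every edge, both endpoints lie together in some bag; and for every vertex, the bags containing it form a connected subtree. Here edge (6,5) lies in no bag, so the decomposition is invalid.

No — edge (6,5) lies in no bag.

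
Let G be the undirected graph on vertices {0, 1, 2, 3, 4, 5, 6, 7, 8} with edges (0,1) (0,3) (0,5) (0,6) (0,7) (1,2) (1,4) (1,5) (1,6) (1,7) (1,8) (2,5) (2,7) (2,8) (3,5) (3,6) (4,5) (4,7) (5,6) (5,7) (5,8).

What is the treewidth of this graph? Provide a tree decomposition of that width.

Treewidth 3.
One optimal decomposition is:
Bags: B1 = {0, 1, 5, 7}  B2 = {1, 2, 5, 7}  B3 = {1, 4, 5, 7}  B4 = {0, 1, 5, 6}  B5 = {1, 2, 5, 8}  B6 = {0, 3, 5, 6}
Tree: B1–B2, B2–B3, B1–B4, B2–B5, B4–B6

Each bag holds 4 vertices, so the decomposition has width 3, which upper-bounds the treewidth. Conversely, {1, 2, 5, 8} is a clique of size 4, and the vertices of any clique must share a bag in every tree decomposition; so some bag has ≥ 4 vertices and tw(G) ≥ 3. Therefore the treewidth is 3.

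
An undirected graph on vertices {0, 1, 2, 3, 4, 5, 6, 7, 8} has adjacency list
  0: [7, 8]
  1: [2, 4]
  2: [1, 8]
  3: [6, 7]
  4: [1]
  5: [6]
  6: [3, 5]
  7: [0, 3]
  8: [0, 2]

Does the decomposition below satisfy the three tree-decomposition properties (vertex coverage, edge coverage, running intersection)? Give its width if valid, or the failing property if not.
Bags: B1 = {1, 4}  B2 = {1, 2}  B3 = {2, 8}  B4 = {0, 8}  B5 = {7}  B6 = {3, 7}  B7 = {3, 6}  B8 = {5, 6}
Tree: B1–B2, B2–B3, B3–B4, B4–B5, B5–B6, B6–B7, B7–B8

A tree decomposition must satisfy three properties: every vertex lies in some bag; for every edge, both endpoints lie together in some bag; and for every vertex, the bags containing it form a connected subtree. Here edge (0,7) lies in no bag, so the decomposition is invalid.

No — edge (0,7) lies in no bag.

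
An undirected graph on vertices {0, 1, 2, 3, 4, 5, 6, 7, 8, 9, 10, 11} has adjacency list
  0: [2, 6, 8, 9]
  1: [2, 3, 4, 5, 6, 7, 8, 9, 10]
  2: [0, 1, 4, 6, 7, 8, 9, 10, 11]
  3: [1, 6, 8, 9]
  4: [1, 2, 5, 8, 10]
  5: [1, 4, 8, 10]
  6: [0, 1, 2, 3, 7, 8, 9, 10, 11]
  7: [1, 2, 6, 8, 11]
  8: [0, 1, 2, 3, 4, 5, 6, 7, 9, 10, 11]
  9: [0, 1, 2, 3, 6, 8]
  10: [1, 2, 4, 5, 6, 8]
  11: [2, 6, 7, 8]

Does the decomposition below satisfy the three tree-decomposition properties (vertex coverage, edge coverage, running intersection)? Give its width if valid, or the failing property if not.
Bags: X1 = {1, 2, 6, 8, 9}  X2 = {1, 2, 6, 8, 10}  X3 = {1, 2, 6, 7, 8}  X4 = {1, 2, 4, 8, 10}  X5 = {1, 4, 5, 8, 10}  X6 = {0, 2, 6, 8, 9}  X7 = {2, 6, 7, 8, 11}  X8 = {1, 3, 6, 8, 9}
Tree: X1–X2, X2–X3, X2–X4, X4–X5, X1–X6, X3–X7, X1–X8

Vertex coverage: the bags together contain {0, 1, 2, 3, 4, 5, 6, 7, 8, 9, 10, 11}, the full vertex set. Edge coverage: each edge of G has both endpoints in at least one bag. Running intersection: for every vertex, the bags containing it form a connected subtree. All three properties hold, so this is a valid tree decomposition of width max|bag| − 1 = 4, and hence tw(G) ≤ 4.

Yes; width 4.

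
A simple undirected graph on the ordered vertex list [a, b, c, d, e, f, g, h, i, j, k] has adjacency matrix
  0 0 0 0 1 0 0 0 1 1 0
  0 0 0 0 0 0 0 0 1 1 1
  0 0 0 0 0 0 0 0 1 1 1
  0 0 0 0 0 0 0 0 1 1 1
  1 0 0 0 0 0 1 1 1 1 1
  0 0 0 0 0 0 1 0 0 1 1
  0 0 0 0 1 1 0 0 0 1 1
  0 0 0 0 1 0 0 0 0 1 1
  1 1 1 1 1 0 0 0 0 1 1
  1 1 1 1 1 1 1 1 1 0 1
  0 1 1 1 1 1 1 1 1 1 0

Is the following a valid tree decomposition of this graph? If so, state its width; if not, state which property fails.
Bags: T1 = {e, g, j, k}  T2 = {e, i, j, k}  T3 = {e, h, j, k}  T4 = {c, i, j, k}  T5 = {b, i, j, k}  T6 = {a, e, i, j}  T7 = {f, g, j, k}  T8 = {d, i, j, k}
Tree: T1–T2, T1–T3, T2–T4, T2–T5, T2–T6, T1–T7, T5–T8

Every vertex of G appears in some bag (union = {a, b, c, d, e, f, g, h, i, j, k}); every edge is covered by a bag; and for each vertex v the set of bags containing v is connected in the bag tree. The decomposition is therefore valid. The largest bag has 4 vertices, so the width is 3.

Yes; width 3.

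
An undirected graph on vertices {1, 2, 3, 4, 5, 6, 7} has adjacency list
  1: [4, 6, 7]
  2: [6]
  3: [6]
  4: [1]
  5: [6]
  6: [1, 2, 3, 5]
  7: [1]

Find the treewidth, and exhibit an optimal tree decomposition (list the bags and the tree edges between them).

Every bag has size at most 2, so the width is 2 − 1 = 1 and tw(G) ≤ 1. Since G has at least one edge (e.g. 1–4), it is not an edgeless graph, so tw(G) ≥ 1. Hence tw(G) = 1 exactly.

Treewidth 1.
One such decomposition:
Bags: B1 = {1, 4}  B2 = {1, 7}  B3 = {1, 6}  B4 = {3, 6}  B5 = {2, 6}  B6 = {5, 6}
Tree: B1–B2, B2–B3, B3–B4, B4–B5, B4–B6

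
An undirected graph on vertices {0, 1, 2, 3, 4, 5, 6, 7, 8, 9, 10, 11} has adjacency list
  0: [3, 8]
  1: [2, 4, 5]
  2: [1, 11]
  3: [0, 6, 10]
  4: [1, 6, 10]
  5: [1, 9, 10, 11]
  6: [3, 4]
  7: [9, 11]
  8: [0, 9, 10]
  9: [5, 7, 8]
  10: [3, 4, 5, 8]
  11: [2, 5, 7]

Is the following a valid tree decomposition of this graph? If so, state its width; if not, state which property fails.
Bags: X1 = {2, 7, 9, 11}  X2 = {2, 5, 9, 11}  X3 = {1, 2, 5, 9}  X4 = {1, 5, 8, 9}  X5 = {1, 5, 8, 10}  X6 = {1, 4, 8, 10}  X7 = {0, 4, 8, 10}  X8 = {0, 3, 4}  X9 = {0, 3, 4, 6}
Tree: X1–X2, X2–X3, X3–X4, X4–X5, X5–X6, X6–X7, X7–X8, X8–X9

A tree decomposition must satisfy three properties: every vertex lies in some bag; for every edge, both endpoints lie together in some bag; and for every vertex, the bags containing it form a connected subtree. Here edge (10,3) lies in no bag, so the decomposition is invalid.

No — edge (10,3) lies in no bag.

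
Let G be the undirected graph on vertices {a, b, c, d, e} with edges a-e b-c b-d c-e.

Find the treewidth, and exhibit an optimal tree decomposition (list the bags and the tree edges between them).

Treewidth 1.
Bags: B1 = {a, e}  B2 = {c, e}  B3 = {b, c}  B4 = {b, d}
Tree: B1–B2, B2–B3, B3–B4

Each bag holds 2 vertices, so the decomposition has width 1, which upper-bounds the treewidth. Any graph with an edge has treewidth ≥ 1, and G has the edge a–e. The upper and lower bounds meet at 1, so that is the treewidth.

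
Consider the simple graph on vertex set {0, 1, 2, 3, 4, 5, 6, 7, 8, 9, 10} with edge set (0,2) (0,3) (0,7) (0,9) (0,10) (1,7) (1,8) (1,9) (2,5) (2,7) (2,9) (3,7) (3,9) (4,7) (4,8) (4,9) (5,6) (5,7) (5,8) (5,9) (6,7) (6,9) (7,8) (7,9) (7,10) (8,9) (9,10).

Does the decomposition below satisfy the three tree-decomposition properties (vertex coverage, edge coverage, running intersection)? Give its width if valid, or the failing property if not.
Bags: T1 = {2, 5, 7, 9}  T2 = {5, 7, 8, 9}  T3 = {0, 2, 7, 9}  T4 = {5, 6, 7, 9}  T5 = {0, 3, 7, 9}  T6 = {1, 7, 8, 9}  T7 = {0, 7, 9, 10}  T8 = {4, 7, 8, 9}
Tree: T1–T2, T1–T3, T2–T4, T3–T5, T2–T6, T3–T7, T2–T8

Every vertex of G appears in some bag (union = {0, 1, 2, 3, 4, 5, 6, 7, 8, 9, 10}); every edge is covered by a bag; and for each vertex v the set of bags containing v is connected in the bag tree. The decomposition is therefore valid. The largest bag has 4 vertices, so the width is 3.

Yes; width 3.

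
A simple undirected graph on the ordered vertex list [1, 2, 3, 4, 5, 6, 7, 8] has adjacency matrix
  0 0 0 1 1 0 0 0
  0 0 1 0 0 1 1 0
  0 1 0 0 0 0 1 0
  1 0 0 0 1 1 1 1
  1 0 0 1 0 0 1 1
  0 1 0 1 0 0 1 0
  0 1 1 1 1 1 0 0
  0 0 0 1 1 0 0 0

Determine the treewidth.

A width-2 tree decomposition is:
Bags: B1 = {4, 5, 8}  B2 = {1, 4, 5}  B3 = {4, 5, 7}  B4 = {4, 6, 7}  B5 = {2, 6, 7}  B6 = {2, 3, 7}
Tree: B1–B2, B2–B3, B3–B4, B4–B5, B5–B6
Every bag has size at most 3, so the width is 3 − 1 = 2 and tw(G) ≤ 2. For the lower bound, the 3 vertices {2, 3, 7} are pairwise adjacent, and any tree decomposition puts a clique entirely inside one bag — forcing width ≥ 2. The upper and lower bounds meet at 2, so that is the treewidth.

2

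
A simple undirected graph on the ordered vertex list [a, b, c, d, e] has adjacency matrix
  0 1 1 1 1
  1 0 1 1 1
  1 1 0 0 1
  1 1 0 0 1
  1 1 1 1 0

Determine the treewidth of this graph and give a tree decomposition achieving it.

Treewidth 3.
One such decomposition:
Bags: B1 = {a, b, d, e}  B2 = {a, b, c, e}
Tree: B1–B2

The largest bag has 4 vertices, giving width 3; this decomposition certifies tw(G) ≤ 3. Conversely, {a, b, d, e} is a clique of size 4, and the vertices of any clique must share a bag in every tree decomposition; so some bag has ≥ 4 vertices and tw(G) ≥ 3. Combining the bounds, tw(G) = 3.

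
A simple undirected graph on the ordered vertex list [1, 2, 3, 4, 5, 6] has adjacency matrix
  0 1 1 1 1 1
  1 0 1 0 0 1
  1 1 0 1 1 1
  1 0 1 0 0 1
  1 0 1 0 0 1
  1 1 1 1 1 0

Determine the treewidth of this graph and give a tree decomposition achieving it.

Treewidth 3.
Bags: B1 = {1, 3, 4, 6}  B2 = {1, 2, 3, 6}  B3 = {1, 3, 5, 6}
Tree: B1–B2, B2–B3

Every bag has size at most 4, so the width is 4 − 1 = 3 and tw(G) ≤ 3. Conversely, {1, 2, 3, 6} is a clique of size 4, and the vertices of any clique must share a bag in every tree decomposition; so some bag has ≥ 4 vertices and tw(G) ≥ 3. Combining the bounds, tw(G) = 3.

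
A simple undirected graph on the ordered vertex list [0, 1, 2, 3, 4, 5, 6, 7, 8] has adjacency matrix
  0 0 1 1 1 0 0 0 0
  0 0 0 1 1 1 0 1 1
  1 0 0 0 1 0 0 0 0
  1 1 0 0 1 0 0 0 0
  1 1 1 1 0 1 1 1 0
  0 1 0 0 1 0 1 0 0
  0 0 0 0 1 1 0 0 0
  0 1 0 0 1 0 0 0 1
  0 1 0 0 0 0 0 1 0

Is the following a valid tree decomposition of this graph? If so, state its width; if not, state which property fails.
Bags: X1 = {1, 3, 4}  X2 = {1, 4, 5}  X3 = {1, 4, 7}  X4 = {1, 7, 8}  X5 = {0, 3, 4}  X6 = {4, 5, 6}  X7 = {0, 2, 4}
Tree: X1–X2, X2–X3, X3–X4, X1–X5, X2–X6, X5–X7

Every vertex of G appears in some bag (union = {0, 1, 2, 3, 4, 5, 6, 7, 8}); every edge is covered by a bag; and for each vertex v the set of bags containing v is connected in the bag tree. The decomposition is therefore valid. The largest bag has 3 vertices, so the width is 2.

Yes; width 2.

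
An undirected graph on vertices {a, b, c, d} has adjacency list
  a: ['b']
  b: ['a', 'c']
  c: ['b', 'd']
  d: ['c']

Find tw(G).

A width-1 tree decomposition is:
Bags: B1 = {c, d}  B2 = {b, c}  B3 = {a, b}
Tree: B1–B2, B2–B3
The largest bag has 2 vertices, giving width 1; this decomposition certifies tw(G) ≤ 1. Any graph with an edge has treewidth ≥ 1, and G has the edge d–c. Therefore the treewidth is 1.

1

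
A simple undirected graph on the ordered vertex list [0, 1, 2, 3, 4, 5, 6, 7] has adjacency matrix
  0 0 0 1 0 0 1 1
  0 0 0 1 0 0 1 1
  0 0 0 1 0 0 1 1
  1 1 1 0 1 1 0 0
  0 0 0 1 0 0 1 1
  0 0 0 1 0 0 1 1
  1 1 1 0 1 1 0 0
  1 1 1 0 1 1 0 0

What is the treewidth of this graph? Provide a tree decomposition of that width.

Treewidth 3.
One such decomposition:
Bags: B1 = {3, 4, 6, 7}  B2 = {2, 3, 6, 7}  B3 = {1, 3, 6, 7}  B4 = {0, 3, 6, 7}  B5 = {3, 5, 6, 7}
Tree: B1–B2, B2–B3, B3–B4, B4–B5

Every bag has size at most 4, so the width is 4 − 1 = 3 and tw(G) ≤ 3. For the lower bound: the 4 vertex sets {3,4}, {2,6}, {7}, {1} are disjoint, each induces a connected subgraph, and every pair is joined by at least one edge of G. Contracting each set to a single vertex therefore yields K_{4} as a minor, and since treewidth is minor-monotone, tw(G) ≥ tw(K_{4}) = 3. The upper and lower bounds meet at 3, so that is the treewidth.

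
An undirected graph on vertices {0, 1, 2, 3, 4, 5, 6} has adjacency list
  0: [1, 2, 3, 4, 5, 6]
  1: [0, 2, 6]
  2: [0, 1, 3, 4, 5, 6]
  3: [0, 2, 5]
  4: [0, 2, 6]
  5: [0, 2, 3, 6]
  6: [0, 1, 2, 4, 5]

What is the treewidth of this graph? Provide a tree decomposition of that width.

Each bag holds 4 vertices, so the decomposition has width 3, which upper-bounds the treewidth. Conversely, {0, 2, 3, 5} is a clique of size 4, and the vertices of any clique must share a bag in every tree decomposition; so some bag has ≥ 4 vertices and tw(G) ≥ 3. Therefore the treewidth is 3.

Treewidth 3.
One such decomposition:
Bags: B1 = {0, 2, 3, 5}  B2 = {0, 2, 5, 6}  B3 = {0, 2, 4, 6}  B4 = {0, 1, 2, 6}
Tree: B1–B2, B2–B3, B3–B4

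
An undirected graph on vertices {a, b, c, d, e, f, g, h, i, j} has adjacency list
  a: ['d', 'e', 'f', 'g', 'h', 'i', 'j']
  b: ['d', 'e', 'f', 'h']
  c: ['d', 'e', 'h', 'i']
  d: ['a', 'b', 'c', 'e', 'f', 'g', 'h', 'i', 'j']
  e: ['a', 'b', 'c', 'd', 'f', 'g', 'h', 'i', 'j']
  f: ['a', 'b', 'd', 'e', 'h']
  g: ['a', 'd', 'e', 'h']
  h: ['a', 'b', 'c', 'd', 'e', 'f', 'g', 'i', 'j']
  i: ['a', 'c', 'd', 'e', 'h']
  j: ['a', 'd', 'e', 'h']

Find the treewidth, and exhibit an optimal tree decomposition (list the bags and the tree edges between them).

Every bag has size at most 5, so the width is 5 − 1 = 4 and tw(G) ≤ 4. On the other hand G contains the 5-clique {c, d, e, h, i}. A clique must lie in a single bag of any decomposition, so no decomposition can have width below 4. Therefore the treewidth is 4.

Treewidth 4.
One optimal decomposition is:
Bags: B1 = {a, d, e, f, h}  B2 = {a, d, e, h, j}  B3 = {b, d, e, f, h}  B4 = {a, d, e, h, i}  B5 = {c, d, e, h, i}  B6 = {a, d, e, g, h}
Tree: B1–B2, B1–B3, B1–B4, B4–B5, B2–B6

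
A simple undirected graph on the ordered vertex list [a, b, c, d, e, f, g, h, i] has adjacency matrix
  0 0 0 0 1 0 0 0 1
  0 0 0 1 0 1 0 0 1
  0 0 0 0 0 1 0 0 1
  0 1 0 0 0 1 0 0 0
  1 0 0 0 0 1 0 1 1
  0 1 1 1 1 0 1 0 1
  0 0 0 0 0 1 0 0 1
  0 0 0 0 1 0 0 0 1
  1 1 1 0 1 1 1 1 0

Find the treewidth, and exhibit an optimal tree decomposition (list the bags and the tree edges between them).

Each bag holds 3 vertices, so the decomposition has width 2, which upper-bounds the treewidth. Conversely, {b, d, f} is a clique of size 3, and the vertices of any clique must share a bag in every tree decomposition; so some bag has ≥ 3 vertices and tw(G) ≥ 2. The upper and lower bounds meet at 2, so that is the treewidth.

Treewidth 2.
Bags: B1 = {f, g, i}  B2 = {b, f, i}  B3 = {e, f, i}  B4 = {b, d, f}  B5 = {e, h, i}  B6 = {c, f, i}  B7 = {a, e, i}
Tree: B1–B2, B2–B3, B2–B4, B3–B5, B2–B6, B3–B7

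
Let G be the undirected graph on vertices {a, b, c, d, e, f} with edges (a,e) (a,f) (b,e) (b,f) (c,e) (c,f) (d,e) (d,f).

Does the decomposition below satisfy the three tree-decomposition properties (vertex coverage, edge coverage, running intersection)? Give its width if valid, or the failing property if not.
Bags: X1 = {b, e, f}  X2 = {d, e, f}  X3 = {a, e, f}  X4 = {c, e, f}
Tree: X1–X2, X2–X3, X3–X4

Checking the three conditions: (i) the bags cover all of {a, b, c, d, e, f}; (ii) for each edge, some bag contains both endpoints; (iii) the bags containing any fixed vertex form a subtree. All hold, so the decomposition is valid with width 3 − 1 = 2.

Yes; width 2.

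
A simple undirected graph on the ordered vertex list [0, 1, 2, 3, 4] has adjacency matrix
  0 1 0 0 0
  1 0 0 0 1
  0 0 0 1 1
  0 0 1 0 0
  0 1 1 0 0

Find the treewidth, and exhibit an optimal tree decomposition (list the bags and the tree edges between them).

Treewidth 1.
One such decomposition:
Bags: B1 = {0, 1}  B2 = {1, 4}  B3 = {2, 4}  B4 = {2, 3}
Tree: B1–B2, B2–B3, B3–B4

Every bag has size at most 2, so the width is 2 − 1 = 1 and tw(G) ≤ 1. G has an edge, so its treewidth is at least 1. The upper and lower bounds meet at 1, so that is the treewidth.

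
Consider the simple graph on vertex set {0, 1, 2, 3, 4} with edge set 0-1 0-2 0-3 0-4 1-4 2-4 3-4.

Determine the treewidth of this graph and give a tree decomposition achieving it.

Every bag has size at most 3, so the width is 3 − 1 = 2 and tw(G) ≤ 2. Conversely, {0, 1, 4} is a clique of size 3, and the vertices of any clique must share a bag in every tree decomposition; so some bag has ≥ 3 vertices and tw(G) ≥ 2. Hence tw(G) = 2 exactly.

Treewidth 2.
One such decomposition:
Bags: B1 = {0, 3, 4}  B2 = {0, 1, 4}  B3 = {0, 2, 4}
Tree: B1–B2, B1–B3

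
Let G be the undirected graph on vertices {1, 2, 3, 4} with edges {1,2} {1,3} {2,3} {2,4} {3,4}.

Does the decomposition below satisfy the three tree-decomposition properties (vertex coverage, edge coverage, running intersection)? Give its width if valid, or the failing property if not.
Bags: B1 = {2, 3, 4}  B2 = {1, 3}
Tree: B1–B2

A tree decomposition must satisfy three properties: every vertex lies in some bag; for every edge, both endpoints lie together in some bag; and for every vertex, the bags containing it form a connected subtree. Here edge (2,1) lies in no bag, so the decomposition is invalid.

No — edge (2,1) lies in no bag.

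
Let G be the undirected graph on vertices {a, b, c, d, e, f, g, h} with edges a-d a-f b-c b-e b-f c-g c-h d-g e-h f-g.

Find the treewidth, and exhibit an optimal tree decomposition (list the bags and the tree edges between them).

Treewidth 2.
One such decomposition:
Bags: B1 = {c, e, h}  B2 = {b, c, e}  B3 = {b, c, g}  B4 = {b, f, g}  B5 = {d, f, g}  B6 = {a, d, f}
Tree: B1–B2, B2–B3, B3–B4, B4–B5, B5–B6

The largest bag has 3 vertices, giving width 2; this decomposition certifies tw(G) ≤ 2. Since h–e–b–c–h is a cycle in G, G is not acyclic. Forests are exactly the graphs of treewidth ≤ 1, so tw(G) ≥ 2. Therefore the treewidth is 2.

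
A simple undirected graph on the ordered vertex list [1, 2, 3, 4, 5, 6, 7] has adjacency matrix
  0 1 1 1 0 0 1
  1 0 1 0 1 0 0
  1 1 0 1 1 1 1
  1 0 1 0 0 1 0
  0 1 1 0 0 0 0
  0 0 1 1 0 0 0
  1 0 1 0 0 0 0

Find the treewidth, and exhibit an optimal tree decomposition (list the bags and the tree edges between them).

Treewidth 2.
One optimal decomposition is:
Bags: B1 = {1, 3, 4}  B2 = {1, 2, 3}  B3 = {1, 3, 7}  B4 = {2, 3, 5}  B5 = {3, 4, 6}
Tree: B1–B2, B1–B3, B2–B4, B1–B5

Every bag has size at most 3, so the width is 3 − 1 = 2 and tw(G) ≤ 2. On the other hand G contains the 3-clique {1, 2, 3}. A clique must lie in a single bag of any decomposition, so no decomposition can have width below 2. Hence tw(G) = 2 exactly.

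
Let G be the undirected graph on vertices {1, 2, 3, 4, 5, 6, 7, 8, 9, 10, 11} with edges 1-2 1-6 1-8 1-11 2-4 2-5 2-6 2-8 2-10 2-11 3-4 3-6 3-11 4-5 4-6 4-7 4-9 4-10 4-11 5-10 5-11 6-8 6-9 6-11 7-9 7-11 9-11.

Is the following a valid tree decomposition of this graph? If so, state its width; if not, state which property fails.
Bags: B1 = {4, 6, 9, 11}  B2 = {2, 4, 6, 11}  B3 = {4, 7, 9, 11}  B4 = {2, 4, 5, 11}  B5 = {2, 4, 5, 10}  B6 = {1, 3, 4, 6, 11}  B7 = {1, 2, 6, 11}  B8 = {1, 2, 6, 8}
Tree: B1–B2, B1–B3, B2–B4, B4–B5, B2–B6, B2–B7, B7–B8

A tree decomposition must satisfy three properties: every vertex lies in some bag; for every edge, both endpoints lie together in some bag; and for every vertex, the bags containing it form a connected subtree. Here bags containing vertex 1 are not connected in the tree, so the decomposition is invalid.

No — bags containing vertex 1 are not connected in the tree.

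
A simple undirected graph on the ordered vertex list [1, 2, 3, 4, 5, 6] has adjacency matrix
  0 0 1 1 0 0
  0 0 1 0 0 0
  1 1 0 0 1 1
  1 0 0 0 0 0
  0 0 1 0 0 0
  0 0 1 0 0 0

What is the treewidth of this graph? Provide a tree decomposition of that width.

Every bag has size at most 2, so the width is 2 − 1 = 1 and tw(G) ≤ 1. G has an edge, so its treewidth is at least 1. Hence tw(G) = 1 exactly.

Treewidth 1.
One such decomposition:
Bags: B1 = {1, 3}  B2 = {3, 6}  B3 = {1, 4}  B4 = {2, 3}  B5 = {3, 5}
Tree: B1–B2, B1–B3, B2–B4, B2–B5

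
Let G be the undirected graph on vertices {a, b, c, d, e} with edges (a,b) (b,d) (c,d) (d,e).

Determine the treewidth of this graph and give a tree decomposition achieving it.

Treewidth 1.
One optimal decomposition is:
Bags: B1 = {b, d}  B2 = {c, d}  B3 = {d, e}  B4 = {a, b}
Tree: B1–B2, B1–B3, B1–B4

Each bag holds 2 vertices, so the decomposition has width 1, which upper-bounds the treewidth. Since G has at least one edge (e.g. b–d), it is not an edgeless graph, so tw(G) ≥ 1. Hence tw(G) = 1 exactly.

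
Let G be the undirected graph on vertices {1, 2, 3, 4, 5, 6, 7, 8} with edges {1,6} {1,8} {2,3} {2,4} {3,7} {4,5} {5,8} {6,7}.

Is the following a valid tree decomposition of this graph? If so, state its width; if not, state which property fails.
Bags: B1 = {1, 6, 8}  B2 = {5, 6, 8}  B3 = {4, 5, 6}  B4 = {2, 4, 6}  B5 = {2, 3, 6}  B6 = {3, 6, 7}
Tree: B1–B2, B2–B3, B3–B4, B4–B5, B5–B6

Vertex coverage: the bags together contain {1, 2, 3, 4, 5, 6, 7, 8}, the full vertex set. Edge coverage: each edge of G has both endpoints in at least one bag. Running intersection: for every vertex, the bags containing it form a connected subtree. All three properties hold, so this is a valid tree decomposition of width max|bag| − 1 = 2, and hence tw(G) ≤ 2.

Yes; width 2.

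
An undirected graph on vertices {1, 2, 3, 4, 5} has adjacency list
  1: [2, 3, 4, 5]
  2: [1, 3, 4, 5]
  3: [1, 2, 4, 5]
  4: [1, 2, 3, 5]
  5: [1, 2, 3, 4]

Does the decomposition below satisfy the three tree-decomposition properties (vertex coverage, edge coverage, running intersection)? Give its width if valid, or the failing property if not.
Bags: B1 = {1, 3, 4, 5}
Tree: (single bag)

No — vertex 2 appears in no bag.

A tree decomposition must satisfy three properties: every vertex lies in some bag; for every edge, both endpoints lie together in some bag; and for every vertex, the bags containing it form a connected subtree. Here vertex 2 appears in no bag, so the decomposition is invalid.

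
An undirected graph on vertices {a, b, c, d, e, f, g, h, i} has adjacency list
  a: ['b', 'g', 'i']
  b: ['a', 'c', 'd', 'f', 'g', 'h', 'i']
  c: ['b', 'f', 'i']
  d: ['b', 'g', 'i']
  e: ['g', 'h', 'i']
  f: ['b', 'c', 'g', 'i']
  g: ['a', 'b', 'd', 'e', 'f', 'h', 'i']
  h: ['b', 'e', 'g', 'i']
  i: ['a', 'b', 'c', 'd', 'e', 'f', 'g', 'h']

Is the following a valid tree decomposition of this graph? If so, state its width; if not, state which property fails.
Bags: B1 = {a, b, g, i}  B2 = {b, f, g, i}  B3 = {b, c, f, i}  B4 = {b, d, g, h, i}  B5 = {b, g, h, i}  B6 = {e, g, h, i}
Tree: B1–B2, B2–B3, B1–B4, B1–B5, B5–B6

No — bags containing vertex h are not connected in the tree.

A tree decomposition must satisfy three properties: every vertex lies in some bag; for every edge, both endpoints lie together in some bag; and for every vertex, the bags containing it form a connected subtree. Here bags containing vertex h are not connected in the tree, so the decomposition is invalid.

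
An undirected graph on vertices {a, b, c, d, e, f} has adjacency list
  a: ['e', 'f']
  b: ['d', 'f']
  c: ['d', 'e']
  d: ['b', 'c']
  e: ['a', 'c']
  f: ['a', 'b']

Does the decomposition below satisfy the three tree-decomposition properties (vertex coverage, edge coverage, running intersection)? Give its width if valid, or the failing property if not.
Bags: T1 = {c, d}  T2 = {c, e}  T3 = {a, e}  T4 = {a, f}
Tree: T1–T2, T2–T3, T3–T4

No — vertex b appears in no bag.

A tree decomposition must satisfy three properties: every vertex lies in some bag; for every edge, both endpoints lie together in some bag; and for every vertex, the bags containing it form a connected subtree. Here vertex b appears in no bag, so the decomposition is invalid.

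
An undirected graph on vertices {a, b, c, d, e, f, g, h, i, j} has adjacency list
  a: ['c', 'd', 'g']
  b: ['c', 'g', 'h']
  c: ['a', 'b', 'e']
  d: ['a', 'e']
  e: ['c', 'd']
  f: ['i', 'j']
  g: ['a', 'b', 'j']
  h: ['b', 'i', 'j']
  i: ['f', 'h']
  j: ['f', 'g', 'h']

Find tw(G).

A width-2 tree decomposition is:
Bags: B1 = {a, d, e}  B2 = {a, c, e}  B3 = {a, c, g}  B4 = {b, c, g}  B5 = {b, g, j}  B6 = {b, h, j}  B7 = {f, h, j}  B8 = {f, h, i}
Tree: B1–B2, B2–B3, B3–B4, B4–B5, B5–B6, B6–B7, B7–B8
The largest bag has 3 vertices, giving width 2; this decomposition certifies tw(G) ≤ 2. For the lower bound, G contains the cycle d–e–c–a–d, so G is not a forest; only forests have treewidth ≤ 1, hence tw(G) ≥ 2. Hence tw(G) = 2 exactly.

2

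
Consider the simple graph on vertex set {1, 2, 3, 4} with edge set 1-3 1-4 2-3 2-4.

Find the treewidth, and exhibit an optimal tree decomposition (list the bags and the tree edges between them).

Every bag has size at most 3, so the width is 3 − 1 = 2 and tw(G) ≤ 2. For the lower bound, G contains the cycle 1–3–2–4–1, so G is not a forest; only forests have treewidth ≤ 1, hence tw(G) ≥ 2. Combining the bounds, tw(G) = 2.

Treewidth 2.
Bags: B1 = {1, 2, 3}  B2 = {1, 2, 4}
Tree: B1–B2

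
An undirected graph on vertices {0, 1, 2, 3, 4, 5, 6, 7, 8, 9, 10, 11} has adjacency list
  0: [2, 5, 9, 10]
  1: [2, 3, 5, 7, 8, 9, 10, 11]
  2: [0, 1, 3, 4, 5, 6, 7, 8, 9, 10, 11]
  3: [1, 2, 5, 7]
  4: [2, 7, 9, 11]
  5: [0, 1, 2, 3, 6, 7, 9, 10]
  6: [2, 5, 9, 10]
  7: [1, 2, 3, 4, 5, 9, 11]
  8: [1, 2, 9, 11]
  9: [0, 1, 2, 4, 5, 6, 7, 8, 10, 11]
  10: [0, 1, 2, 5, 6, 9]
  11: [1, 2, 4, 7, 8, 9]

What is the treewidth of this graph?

4

A width-4 tree decomposition is:
Bags: B1 = {1, 2, 7, 9, 11}  B2 = {1, 2, 5, 7, 9}  B3 = {1, 2, 5, 9, 10}  B4 = {2, 5, 6, 9, 10}  B5 = {2, 4, 7, 9, 11}  B6 = {0, 2, 5, 9, 10}  B7 = {1, 2, 3, 5, 7}  B8 = {1, 2, 8, 9, 11}
Tree: B1–B2, B2–B3, B3–B4, B1–B5, B3–B6, B2–B7, B1–B8
Each bag holds 5 vertices, so the decomposition has width 4, which upper-bounds the treewidth. For the lower bound, the 5 vertices {0, 2, 5, 9, 10} are pairwise adjacent, and any tree decomposition puts a clique entirely inside one bag — forcing width ≥ 4. The upper and lower bounds meet at 4, so that is the treewidth.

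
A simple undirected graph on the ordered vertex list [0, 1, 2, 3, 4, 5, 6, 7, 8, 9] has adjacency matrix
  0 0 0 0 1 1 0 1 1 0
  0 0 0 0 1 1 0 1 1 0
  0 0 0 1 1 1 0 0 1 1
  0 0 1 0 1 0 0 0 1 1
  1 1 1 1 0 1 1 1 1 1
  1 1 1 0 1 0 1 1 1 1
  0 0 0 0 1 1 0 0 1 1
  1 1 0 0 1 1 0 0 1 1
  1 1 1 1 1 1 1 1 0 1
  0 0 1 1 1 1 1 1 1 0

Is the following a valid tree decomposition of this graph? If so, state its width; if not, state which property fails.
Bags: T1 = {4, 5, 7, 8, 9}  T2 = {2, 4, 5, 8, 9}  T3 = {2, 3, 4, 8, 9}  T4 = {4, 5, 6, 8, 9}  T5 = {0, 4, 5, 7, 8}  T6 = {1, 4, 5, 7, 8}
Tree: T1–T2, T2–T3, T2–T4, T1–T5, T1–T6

Checking the three conditions: (i) the bags cover all of {0, 1, 2, 3, 4, 5, 6, 7, 8, 9}; (ii) for each edge, some bag contains both endpoints; (iii) the bags containing any fixed vertex form a subtree. All hold, so the decomposition is valid with width 5 − 1 = 4.

Yes; width 4.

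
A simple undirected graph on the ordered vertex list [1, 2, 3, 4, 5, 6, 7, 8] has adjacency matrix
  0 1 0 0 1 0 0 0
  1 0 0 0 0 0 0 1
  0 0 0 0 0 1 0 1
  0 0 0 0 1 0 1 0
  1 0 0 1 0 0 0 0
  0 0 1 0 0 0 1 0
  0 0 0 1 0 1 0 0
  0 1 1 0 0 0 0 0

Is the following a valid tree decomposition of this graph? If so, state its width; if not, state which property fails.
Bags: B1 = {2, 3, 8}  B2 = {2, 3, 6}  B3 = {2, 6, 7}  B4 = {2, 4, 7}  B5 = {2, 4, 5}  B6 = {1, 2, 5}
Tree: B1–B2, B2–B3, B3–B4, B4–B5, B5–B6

Yes; width 2.

Every vertex of G appears in some bag (union = {1, 2, 3, 4, 5, 6, 7, 8}); every edge is covered by a bag; and for each vertex v the set of bags containing v is connected in the bag tree. The decomposition is therefore valid. The largest bag has 3 vertices, so the width is 2.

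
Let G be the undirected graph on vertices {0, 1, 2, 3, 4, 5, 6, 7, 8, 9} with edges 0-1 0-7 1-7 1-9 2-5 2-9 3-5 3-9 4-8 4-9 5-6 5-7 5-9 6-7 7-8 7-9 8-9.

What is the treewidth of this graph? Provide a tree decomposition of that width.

Every bag has size at most 3, so the width is 3 − 1 = 2 and tw(G) ≤ 2. For the lower bound, the 3 vertices {0, 1, 7} are pairwise adjacent, and any tree decomposition puts a clique entirely inside one bag — forcing width ≥ 2. Therefore the treewidth is 2.

Treewidth 2.
One such decomposition:
Bags: B1 = {7, 8, 9}  B2 = {5, 7, 9}  B3 = {2, 5, 9}  B4 = {3, 5, 9}  B5 = {4, 8, 9}  B6 = {1, 7, 9}  B7 = {0, 1, 7}  B8 = {5, 6, 7}
Tree: B1–B2, B2–B3, B3–B4, B1–B5, B2–B6, B6–B7, B2–B8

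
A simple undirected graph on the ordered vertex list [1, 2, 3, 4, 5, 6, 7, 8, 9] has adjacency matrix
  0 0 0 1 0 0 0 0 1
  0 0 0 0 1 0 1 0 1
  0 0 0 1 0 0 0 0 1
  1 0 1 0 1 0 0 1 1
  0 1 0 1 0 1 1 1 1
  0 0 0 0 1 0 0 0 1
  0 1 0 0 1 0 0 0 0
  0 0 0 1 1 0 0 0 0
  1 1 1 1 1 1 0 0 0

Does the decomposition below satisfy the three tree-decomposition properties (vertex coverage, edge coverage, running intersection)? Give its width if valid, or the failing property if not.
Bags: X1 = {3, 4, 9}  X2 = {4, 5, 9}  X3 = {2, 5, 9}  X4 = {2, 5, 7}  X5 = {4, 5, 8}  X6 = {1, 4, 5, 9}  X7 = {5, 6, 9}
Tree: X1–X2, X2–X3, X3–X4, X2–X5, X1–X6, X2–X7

A tree decomposition must satisfy three properties: every vertex lies in some bag; for every edge, both endpoints lie together in some bag; and for every vertex, the bags containing it form a connected subtree. Here bags containing vertex 5 are not connected in the tree, so the decomposition is invalid.

No — bags containing vertex 5 are not connected in the tree.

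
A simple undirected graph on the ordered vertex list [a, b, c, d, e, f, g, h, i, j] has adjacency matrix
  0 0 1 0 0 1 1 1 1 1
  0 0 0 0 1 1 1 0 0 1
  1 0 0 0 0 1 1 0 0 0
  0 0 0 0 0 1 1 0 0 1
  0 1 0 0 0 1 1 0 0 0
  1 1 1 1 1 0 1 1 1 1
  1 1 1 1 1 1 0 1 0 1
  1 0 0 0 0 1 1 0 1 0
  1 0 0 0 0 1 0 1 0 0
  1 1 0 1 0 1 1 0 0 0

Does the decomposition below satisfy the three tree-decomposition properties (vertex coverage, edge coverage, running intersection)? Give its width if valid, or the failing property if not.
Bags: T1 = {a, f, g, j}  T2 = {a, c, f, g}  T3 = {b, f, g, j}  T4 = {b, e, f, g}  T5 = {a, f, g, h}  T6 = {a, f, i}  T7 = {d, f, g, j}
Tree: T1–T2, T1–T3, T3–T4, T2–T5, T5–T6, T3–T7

A tree decomposition must satisfy three properties: every vertex lies in some bag; for every edge, both endpoints lie together in some bag; and for every vertex, the bags containing it form a connected subtree. Here edge (h,i) lies in no bag, so the decomposition is invalid.

No — edge (h,i) lies in no bag.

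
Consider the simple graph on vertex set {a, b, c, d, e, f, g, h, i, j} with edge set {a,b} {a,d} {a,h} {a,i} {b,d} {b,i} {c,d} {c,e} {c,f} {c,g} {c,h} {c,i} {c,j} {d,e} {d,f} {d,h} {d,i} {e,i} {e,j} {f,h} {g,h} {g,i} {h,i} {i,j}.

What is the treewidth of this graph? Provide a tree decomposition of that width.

Treewidth 3.
One optimal decomposition is:
Bags: B1 = {c, d, e, i}  B2 = {c, d, h, i}  B3 = {c, e, i, j}  B4 = {a, d, h, i}  B5 = {c, d, f, h}  B6 = {a, b, d, i}  B7 = {c, g, h, i}
Tree: B1–B2, B1–B3, B2–B4, B2–B5, B4–B6, B2–B7

Every bag has size at most 4, so the width is 4 − 1 = 3 and tw(G) ≤ 3. Conversely, {c, d, f, h} is a clique of size 4, and the vertices of any clique must share a bag in every tree decomposition; so some bag has ≥ 4 vertices and tw(G) ≥ 3. Combining the bounds, tw(G) = 3.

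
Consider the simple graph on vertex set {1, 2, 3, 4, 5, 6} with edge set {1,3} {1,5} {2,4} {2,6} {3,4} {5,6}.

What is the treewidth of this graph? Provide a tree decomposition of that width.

Treewidth 2.
Bags: B1 = {1, 5, 6}  B2 = {1, 2, 6}  B3 = {1, 2, 4}  B4 = {1, 3, 4}
Tree: B1–B2, B2–B3, B3–B4

Every bag has size at most 3, so the width is 3 − 1 = 2 and tw(G) ≤ 2. Since 1–5–6–2–4–3–1 is a cycle in G, G is not acyclic. Forests are exactly the graphs of treewidth ≤ 1, so tw(G) ≥ 2. Hence tw(G) = 2 exactly.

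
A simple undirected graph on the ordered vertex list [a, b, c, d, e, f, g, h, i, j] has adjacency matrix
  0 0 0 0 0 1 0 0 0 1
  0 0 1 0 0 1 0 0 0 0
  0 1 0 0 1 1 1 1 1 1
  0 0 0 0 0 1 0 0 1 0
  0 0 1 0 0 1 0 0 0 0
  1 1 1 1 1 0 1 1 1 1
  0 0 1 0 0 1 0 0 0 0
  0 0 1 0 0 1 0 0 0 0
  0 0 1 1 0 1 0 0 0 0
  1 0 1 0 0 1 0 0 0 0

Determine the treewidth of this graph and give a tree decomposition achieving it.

Each bag holds 3 vertices, so the decomposition has width 2, which upper-bounds the treewidth. Conversely, {d, f, i} is a clique of size 3, and the vertices of any clique must share a bag in every tree decomposition; so some bag has ≥ 3 vertices and tw(G) ≥ 2. Combining the bounds, tw(G) = 2.

Treewidth 2.
One optimal decomposition is:
Bags: B1 = {c, f, j}  B2 = {b, c, f}  B3 = {c, f, i}  B4 = {a, f, j}  B5 = {d, f, i}  B6 = {c, f, g}  B7 = {c, e, f}  B8 = {c, f, h}
Tree: B1–B2, B2–B3, B1–B4, B3–B5, B2–B6, B1–B7, B1–B8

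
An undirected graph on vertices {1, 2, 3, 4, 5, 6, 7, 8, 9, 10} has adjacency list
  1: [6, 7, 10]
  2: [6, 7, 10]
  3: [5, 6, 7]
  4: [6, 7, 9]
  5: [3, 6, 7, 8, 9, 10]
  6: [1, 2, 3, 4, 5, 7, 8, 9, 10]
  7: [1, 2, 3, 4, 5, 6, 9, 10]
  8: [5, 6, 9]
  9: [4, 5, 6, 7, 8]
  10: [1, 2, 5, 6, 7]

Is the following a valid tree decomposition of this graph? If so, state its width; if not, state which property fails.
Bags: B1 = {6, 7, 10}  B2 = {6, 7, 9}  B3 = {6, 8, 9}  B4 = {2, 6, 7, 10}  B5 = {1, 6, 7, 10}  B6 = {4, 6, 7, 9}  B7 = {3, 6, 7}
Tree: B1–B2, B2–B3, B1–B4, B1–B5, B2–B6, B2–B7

A tree decomposition must satisfy three properties: every vertex lies in some bag; for every edge, both endpoints lie together in some bag; and for every vertex, the bags containing it form a connected subtree. Here vertex 5 appears in no bag, so the decomposition is invalid.

No — vertex 5 appears in no bag.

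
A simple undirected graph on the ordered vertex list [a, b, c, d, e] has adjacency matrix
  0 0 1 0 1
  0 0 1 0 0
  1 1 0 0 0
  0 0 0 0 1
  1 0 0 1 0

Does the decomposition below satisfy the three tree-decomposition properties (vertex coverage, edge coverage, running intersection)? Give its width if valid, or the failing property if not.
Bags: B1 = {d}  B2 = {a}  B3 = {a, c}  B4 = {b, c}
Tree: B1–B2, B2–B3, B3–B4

A tree decomposition must satisfy three properties: every vertex lies in some bag; for every edge, both endpoints lie together in some bag; and for every vertex, the bags containing it form a connected subtree. Here vertex e appears in no bag, so the decomposition is invalid.

No — vertex e appears in no bag.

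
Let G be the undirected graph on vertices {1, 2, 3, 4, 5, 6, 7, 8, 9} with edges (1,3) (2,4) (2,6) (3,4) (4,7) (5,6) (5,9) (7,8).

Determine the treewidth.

A width-1 tree decomposition is:
Bags: B1 = {3, 4}  B2 = {2, 4}  B3 = {2, 6}  B4 = {4, 7}  B5 = {1, 3}  B6 = {5, 6}  B7 = {7, 8}  B8 = {5, 9}
Tree: B1–B2, B2–B3, B2–B4, B1–B5, B3–B6, B4–B7, B6–B8
Every bag has size at most 2, so the width is 2 − 1 = 1 and tw(G) ≤ 1. Any graph with an edge has treewidth ≥ 1, and G has the edge 3–4. Hence tw(G) = 1 exactly.

1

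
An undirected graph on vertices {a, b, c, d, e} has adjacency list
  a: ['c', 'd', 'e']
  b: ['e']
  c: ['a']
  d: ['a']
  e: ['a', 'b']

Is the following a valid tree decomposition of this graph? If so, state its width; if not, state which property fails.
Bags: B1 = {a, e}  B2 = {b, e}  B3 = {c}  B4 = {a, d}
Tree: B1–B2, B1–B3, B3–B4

No — edge (a,c) lies in no bag.

A tree decomposition must satisfy three properties: every vertex lies in some bag; for every edge, both endpoints lie together in some bag; and for every vertex, the bags containing it form a connected subtree. Here edge (a,c) lies in no bag, so the decomposition is invalid.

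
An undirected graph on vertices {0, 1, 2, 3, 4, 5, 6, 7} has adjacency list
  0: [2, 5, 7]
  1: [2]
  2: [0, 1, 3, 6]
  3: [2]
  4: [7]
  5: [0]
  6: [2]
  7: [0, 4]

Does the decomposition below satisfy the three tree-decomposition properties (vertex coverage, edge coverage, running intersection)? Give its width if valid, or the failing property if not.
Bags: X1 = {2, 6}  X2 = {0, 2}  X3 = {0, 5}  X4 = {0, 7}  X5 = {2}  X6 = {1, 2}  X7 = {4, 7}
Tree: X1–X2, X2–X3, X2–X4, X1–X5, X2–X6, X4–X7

A tree decomposition must satisfy three properties: every vertex lies in some bag; for every edge, both endpoints lie together in some bag; and for every vertex, the bags containing it form a connected subtree. Here vertex 3 appears in no bag, so the decomposition is invalid.

No — vertex 3 appears in no bag.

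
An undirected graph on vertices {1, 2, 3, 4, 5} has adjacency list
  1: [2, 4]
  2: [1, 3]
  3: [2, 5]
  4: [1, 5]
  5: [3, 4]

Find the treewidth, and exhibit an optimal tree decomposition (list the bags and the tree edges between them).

Treewidth 2.
Bags: B1 = {1, 4, 5}  B2 = {1, 2, 5}  B3 = {2, 3, 5}
Tree: B1–B2, B2–B3

The largest bag has 3 vertices, giving width 2; this decomposition certifies tw(G) ≤ 2. For the lower bound, G contains the cycle 5–4–1–2–3–5, so G is not a forest; only forests have treewidth ≤ 1, hence tw(G) ≥ 2. Combining the bounds, tw(G) = 2.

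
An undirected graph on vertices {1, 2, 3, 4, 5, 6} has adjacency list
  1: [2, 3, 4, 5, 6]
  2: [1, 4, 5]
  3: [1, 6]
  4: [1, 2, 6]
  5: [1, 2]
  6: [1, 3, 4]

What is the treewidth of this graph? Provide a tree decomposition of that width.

Each bag holds 3 vertices, so the decomposition has width 2, which upper-bounds the treewidth. On the other hand G contains the 3-clique {1, 2, 4}. A clique must lie in a single bag of any decomposition, so no decomposition can have width below 2. Therefore the treewidth is 2.

Treewidth 2.
Bags: B1 = {1, 4, 6}  B2 = {1, 3, 6}  B3 = {1, 2, 4}  B4 = {1, 2, 5}
Tree: B1–B2, B1–B3, B3–B4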